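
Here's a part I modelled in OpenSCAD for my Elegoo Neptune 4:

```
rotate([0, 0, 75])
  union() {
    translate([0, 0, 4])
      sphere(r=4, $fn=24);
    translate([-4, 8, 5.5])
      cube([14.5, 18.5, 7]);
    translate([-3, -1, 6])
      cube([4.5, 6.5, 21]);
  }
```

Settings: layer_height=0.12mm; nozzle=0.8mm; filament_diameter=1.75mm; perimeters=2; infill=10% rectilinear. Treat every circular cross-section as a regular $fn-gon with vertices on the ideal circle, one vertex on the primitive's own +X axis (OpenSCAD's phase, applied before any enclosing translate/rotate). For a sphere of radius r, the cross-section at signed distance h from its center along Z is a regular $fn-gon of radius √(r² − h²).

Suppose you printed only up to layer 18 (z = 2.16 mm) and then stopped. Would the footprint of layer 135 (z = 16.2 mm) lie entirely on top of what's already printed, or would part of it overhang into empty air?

part overhangs

Compare the two slices. At z = 2.16: the r=4 sphere contributes a regular 24-gon of circumradius √(4²−1.84²) = 3.552 (area = (24/2)·3.552²·sin(360°/24) = 39.18 mm²); the cube at (-4, 8) does not reach this height (z outside [5.5, 12.5]); the cube at (-3, -1) does not reach this height (z outside [6, 27]); Merging all regions: only the r=4 sphere is present, so the union is just that shape — area = 39.18 mm²; (rotated 75° about Z; rotation is an isometry so areas/perimeters/island counts are preserved). At z = 16.2: the sphere is absent (|z−center|=12.200 > r=4); the cube at (-4, 8) is absent (z outside [5.5, 12.5]); the 4.5×6.5 cube at (-3, -1) contributes its full rectangle (area 29.25 mm²); Taking the union: only the 4.5×6.5 cube at (-3, -1) is present, so the union is just that shape — area = 29.25 mm²; (whole slice rotated 75° about Z — lengths, areas and connectivity unchanged). Checking containment: at z = 16.2 the cross-section extends beyond the z = 2.16 cross-section by about 10.50 mm².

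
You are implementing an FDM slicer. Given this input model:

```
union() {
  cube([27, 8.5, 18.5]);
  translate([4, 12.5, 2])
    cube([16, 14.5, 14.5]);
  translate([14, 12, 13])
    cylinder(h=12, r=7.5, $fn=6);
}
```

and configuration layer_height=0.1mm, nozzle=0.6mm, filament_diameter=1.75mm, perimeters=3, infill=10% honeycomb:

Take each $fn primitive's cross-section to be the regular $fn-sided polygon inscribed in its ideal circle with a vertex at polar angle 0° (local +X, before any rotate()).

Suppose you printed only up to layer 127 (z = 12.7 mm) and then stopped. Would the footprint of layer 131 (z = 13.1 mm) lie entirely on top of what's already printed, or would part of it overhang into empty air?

Compare the two slices. At z = 12.7: the cube is present — its section is the full 27×8.5 rectangle (area 229.50 mm²); the cube at (4, 12.5) (footprint 16×14.5) is included at this height (area 232.00 mm²); the cylinder at (14, 12) does not reach this height (z outside [13, 25]); Taking the union: the 2 present regions are separate (no shared area or edge), so areas and boundary lengths simply add and each stays a separate island — area = 461.50 mm². At z = 13.1: the 27×8.5 cube contributes its full rectangle (area 229.50 mm²); the cube at (4, 12.5) (footprint 16×14.5) is included at this height (area 232.00 mm²); the r=7.5 cylinder at (14, 12) contributes a regular 6-gon of circumradius 7.5 (area = (6/2)·7.500²·sin(360°/6) = 146.14 mm²); Combining (union): the regions partially overlap — summed areas 607.64 mm² minus the doubly-counted overlap 92.09 mm² gives 515.55 mm² — area = 515.55 mm². Checking containment: at z = 13.1 the cross-section extends beyond the z = 12.7 cross-section by about 54.05 mm².

part overhangs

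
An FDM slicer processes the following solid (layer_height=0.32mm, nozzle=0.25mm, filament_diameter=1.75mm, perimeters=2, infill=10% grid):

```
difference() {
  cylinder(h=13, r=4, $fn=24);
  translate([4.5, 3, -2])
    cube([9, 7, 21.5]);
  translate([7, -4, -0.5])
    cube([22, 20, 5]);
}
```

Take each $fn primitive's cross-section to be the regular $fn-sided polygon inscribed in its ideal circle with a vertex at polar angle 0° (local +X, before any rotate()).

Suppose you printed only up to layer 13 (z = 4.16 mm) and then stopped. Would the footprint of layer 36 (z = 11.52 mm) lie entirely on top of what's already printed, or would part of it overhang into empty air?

entirely on top

Compare the two slices. At z = 4.16: the r=4 cylinder gives a regular 24-gon of circumradius 4 (constant along its height) (area = (24/2)·4.000²·sin(360°/24) = 49.69 mm²); the 9×7 cube at (4.5, 3) contributes its full rectangle (area 63.00 mm²); the 22×20 cube at (7, -4) contributes its full rectangle (area 440.00 mm²); Taking the first minus the rest: starting from the r=4 cylinder (49.69 mm²), the 9×7 cube at (4.5, 3) misses the remaining region (no effect); the 22×20 cube at (7, -4) misses the remaining region (no effect) — area = 49.69 mm². At z = 11.52: the r=4 cylinder contributes a regular 24-gon of circumradius 4 (area = (24/2)·4.000²·sin(360°/24) = 49.69 mm²); the cube at (4.5, 3) (footprint 9×7) is included at this height (area 63.00 mm²); the cube at (7, -4) is not intersected at this z (z outside [-0.5, 4.5]); Taking the first minus the rest: starting from the r=4 cylinder (49.69 mm²), the 9×7 cube at (4.5, 3) misses the remaining region (no effect) — area = 49.69 mm². Checking containment: the cross-section at z = 11.52 is a subset of the cross-section at z = 4.16.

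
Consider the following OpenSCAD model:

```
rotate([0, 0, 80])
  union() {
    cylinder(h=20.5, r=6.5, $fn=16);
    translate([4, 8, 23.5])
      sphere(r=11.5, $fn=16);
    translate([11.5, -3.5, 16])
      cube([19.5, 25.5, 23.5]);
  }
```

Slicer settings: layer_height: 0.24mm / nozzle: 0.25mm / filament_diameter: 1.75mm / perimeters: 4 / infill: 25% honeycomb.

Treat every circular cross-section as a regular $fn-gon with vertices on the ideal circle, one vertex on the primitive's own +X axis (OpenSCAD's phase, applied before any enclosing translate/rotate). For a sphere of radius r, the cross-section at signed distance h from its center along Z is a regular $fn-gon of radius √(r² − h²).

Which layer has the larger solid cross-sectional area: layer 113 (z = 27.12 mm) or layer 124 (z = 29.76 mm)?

Layer 113 (z = 27.12): the cylinder does not reach this height (z outside [0, 20.5]); the r=11.5 sphere at (4, 8) slices to a regular 16-gon of circumradius 10.915 (√(r²−h²) with h=3.62 from center) (area = (16/2)·10.915²·sin(360°/16) = 364.76 mm²); the 19.5×25.5 cube at (11.5, -3.5) contributes its full rectangle (area 497.25 mm²); Taking the union: the regions partially overlap — summed areas 862.01 mm² minus the doubly-counted overlap 35.02 mm² gives 826.99 mm² — area = 826.99 mm²; (rotated 80° about Z; rotation is an isometry so areas/perimeters/island counts are preserved). So its area = 826.99 mm². Layer 124 (z = 29.76): the cylinder is not intersected at this z (z outside [0, 20.5]); the sphere at (4, 8): section is a regular 16-gon, circumradius = √(r²−h²) = √(11.5²−6.26²) = 9.647 (area = (16/2)·9.647²·sin(360°/16) = 284.91 mm²); the cube at (11.5, -3.5) (footprint 19.5×25.5) is included at this height (area 497.25 mm²); Taking the union: the regions partially overlap — summed areas 782.16 mm² minus the doubly-counted overlap 16.13 mm² gives 766.03 mm² — area = 766.03 mm²; (whole slice rotated 80° about Z — lengths, areas and connectivity unchanged). So its area = 766.03 mm². Layer 113 is larger (826.99 vs 766.03 mm²).

layer 113 (z = 27.12 mm)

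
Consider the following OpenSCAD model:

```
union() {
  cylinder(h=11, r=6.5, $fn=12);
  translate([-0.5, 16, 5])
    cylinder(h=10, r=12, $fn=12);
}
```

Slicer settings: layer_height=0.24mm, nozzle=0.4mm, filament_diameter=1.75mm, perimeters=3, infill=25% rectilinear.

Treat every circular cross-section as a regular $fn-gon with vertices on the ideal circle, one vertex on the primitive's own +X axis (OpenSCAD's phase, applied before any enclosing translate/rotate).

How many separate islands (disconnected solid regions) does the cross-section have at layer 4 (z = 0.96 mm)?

At z = 0.96 mm: the r=6.5 cylinder gives a regular 12-gon of circumradius 6.5 (constant along its height); the cylinder at (-0.5, 16) is absent (z outside [5, 15]); Merging all regions: only the r=6.5 cylinder is present, so the union is just that shape — 1 connected region. Overall, the cross-section is a single solid region. Island count = 1.

1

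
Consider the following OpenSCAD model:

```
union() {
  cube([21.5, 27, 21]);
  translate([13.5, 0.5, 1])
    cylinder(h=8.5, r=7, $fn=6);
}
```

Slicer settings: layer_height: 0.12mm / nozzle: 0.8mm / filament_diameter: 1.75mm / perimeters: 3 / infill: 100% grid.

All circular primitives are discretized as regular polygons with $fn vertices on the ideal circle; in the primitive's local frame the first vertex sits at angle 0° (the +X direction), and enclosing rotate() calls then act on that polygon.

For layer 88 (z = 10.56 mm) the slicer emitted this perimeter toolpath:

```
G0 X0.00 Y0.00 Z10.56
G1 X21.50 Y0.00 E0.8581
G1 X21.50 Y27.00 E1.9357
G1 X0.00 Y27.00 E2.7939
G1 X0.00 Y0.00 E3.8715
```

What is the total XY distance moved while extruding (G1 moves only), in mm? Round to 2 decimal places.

Sum the Euclidean lengths of each G1 segment: total = 97.00 mm.

97.00 mm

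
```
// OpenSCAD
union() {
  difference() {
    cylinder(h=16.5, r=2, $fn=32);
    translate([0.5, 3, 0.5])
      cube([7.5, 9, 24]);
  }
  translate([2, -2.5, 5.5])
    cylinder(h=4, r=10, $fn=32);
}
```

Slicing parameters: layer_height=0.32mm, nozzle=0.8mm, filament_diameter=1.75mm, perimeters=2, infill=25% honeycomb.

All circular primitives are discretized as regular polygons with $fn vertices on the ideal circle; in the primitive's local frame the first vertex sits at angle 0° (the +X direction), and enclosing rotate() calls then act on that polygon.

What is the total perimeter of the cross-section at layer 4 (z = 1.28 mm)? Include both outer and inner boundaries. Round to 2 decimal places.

At z = 1.28 mm: the r=2 cylinder contributes a regular 32-gon of circumradius 2 (perimeter = 2·32·2.000·sin(180°/32) = 12.55 mm); the cube at (0.5, 3) (footprint 7.5×9) is included at this height (perimeter 33.00 mm); Subtracting the remaining from the first: starting from the r=2 cylinder, the 7.5×9 cube at (0.5, 3) misses the remaining region (no effect) — boundary = 12.55 mm; the cylinder at (2, -2.5) is absent (z outside [5.5, 9.5]); Merging all regions: only the result so far is present, so the union is just that shape — boundary = 12.55 mm. Overall, the cross-section is a single solid region. Total boundary length (outer) = 12.55 mm.

12.55 mm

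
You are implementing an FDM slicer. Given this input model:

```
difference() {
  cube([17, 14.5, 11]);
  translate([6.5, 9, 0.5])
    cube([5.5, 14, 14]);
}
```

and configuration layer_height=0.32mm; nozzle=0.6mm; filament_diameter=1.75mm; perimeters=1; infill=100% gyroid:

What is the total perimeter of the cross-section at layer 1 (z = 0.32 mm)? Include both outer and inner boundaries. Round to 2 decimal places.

63.00 mm

At z = 0.32 mm: the 17×14.5 cube contributes its full rectangle (perimeter 63.00 mm); the cube at (6.5, 9) is not intersected at this z (z outside [0.5, 14.5]); After the difference (first − rest): none of the subtracted shapes is present at this height, so the 17×14.5 cube is unchanged — boundary = 63.00 mm. Overall, the cross-section is a single solid region. Total boundary length (outer) = 63.00 mm.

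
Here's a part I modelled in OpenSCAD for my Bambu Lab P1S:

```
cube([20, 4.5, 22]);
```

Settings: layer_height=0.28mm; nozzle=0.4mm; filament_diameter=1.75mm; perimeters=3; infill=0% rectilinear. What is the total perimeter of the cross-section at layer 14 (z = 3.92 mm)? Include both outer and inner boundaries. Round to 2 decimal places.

49.00 mm

At z = 3.92 mm: the cube (footprint 20×4.5) is included at this height (perimeter 49.00 mm). Overall, the cross-section is a single solid region. Total boundary length (outer) = 49.00 mm.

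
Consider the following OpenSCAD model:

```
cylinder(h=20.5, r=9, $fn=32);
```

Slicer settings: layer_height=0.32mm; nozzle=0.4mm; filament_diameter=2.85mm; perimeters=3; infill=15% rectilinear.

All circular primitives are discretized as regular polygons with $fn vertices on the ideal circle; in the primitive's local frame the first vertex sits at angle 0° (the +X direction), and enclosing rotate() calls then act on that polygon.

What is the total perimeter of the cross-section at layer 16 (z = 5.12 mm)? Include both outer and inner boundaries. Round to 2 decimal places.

56.46 mm

At z = 5.12 mm: the r=9 cylinder contributes a regular 32-gon of circumradius 9 (perimeter = 2·32·9.000·sin(180°/32) = 56.46 mm). Overall, the cross-section is a single solid region. Total boundary length (outer) = 56.46 mm.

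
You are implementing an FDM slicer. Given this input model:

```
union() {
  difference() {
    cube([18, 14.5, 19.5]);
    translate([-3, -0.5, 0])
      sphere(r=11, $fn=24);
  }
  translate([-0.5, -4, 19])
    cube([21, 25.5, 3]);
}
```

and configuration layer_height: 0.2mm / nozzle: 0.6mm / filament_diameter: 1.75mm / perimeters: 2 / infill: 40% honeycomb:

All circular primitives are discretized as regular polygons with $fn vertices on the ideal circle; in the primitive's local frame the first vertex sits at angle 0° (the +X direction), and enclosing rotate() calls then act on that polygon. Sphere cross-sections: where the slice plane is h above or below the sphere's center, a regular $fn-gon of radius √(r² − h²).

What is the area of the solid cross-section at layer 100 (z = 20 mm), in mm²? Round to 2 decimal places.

535.50 mm²

At z = 20 mm: the cube is absent (z outside [0, 19.5]); the sphere at (-3, -0.5) does not reach this height (|z−center|=20.000 > r=11); Taking the first minus the rest: the first operand is absent here, so nothing remains; the cube at (-0.5, -4) is present — its section is the full 21×25.5 rectangle (area 535.50 mm²); Merging all regions: only the 21×25.5 cube at (-0.5, -4) is present, so the union is just that shape — area = 535.50 mm². Overall, the cross-section is a single solid region. Net area = 535.50 mm².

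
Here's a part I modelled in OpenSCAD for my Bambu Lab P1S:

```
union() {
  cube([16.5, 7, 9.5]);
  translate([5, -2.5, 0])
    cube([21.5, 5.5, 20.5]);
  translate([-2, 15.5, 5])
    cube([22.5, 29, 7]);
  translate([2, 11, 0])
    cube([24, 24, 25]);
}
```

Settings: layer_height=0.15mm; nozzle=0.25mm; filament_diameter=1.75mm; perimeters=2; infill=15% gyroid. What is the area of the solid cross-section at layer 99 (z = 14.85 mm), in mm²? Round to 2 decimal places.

At z = 14.85 mm: the cube is not intersected at this z (z outside [0, 9.5]); the cube at (5, -2.5) (footprint 21.5×5.5) is included at this height (area 118.25 mm²); the cube at (-2, 15.5) does not reach this height (z outside [5, 12]); the 24×24 cube at (2, 11) contributes its full rectangle (area 576.00 mm²); Combining (union): the 2 present regions are separate (no shared area or edge), so areas and boundary lengths simply add and each stays a separate island — area = 694.25 mm². Overall, the cross-section has 2 separate islands. Net area = 694.25 mm².

694.25 mm²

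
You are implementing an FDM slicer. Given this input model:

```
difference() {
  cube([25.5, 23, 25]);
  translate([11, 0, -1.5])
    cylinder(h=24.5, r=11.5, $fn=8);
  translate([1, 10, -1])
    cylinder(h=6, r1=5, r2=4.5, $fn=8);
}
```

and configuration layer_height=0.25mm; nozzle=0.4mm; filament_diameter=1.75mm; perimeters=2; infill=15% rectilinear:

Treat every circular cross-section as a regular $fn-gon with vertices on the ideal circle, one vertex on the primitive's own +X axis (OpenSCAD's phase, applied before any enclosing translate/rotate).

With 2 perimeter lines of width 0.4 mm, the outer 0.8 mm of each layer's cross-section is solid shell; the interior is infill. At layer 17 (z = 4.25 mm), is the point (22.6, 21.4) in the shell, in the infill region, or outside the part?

infill

At z = 4.25 mm: the 25.5×23 cube contributes its full rectangle; the r=11.5 cylinder at (11, 0) contributes a regular 8-gon of circumradius 11.5; the cone at (1, 10) contributes a regular 8-gon of circumradius 4.562 (interpolated between r1=5 and r2=4.5 at t=0.875); Taking the first minus the rest: starting from the 25.5×23 cube, the r=11.5 cylinder at (11, 0) partially overlaps it — only the 186.73 mm² overlap (of its 374.06 mm²) is removed, clipping the outline; the cone at (1, 10) partially overlaps it — only the 33.70 mm² overlap (of its 58.88 mm²) is removed, clipping the outline — 2 connected regions. Overall, the cross-section has 2 separate islands. The nearest boundary edge runs (0.00, 23.00)→(25.50, 23.00); distance from the point to it = 1.60 mm. (Shell/infill is judged within the island containing the point — the largest one.) The point is inside the cross-section and 1.60 mm from the nearest boundary — more than the 0.8 mm shell width (2 × 0.4), so it's in the infill interior.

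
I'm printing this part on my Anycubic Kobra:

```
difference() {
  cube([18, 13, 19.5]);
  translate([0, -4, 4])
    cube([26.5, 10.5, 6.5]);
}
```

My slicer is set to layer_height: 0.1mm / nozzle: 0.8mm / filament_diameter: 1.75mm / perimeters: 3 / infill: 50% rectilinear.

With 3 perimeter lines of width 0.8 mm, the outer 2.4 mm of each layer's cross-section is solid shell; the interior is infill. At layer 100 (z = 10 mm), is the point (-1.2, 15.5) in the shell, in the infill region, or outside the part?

At z = 10 mm: the 18×13 cube contributes its full rectangle; the cube at (0, -4) is present — its section is the full 26.5×10.5 rectangle; After the difference (first − rest): starting from the 18×13 cube, the 26.5×10.5 cube at (0, -4) partially overlaps it — only the 117.00 mm² overlap (of its 278.25 mm²) is removed, clipping the outline — 1 connected region. Overall, the cross-section is a single solid region. The nearest boundary edge runs (0.00, 13.00)→(18.00, 13.00); distance from the point to it = 2.77 mm. The point is not inside any of the regions above, so it lies outside the cross-section (2.77 mm from the nearest boundary).

outside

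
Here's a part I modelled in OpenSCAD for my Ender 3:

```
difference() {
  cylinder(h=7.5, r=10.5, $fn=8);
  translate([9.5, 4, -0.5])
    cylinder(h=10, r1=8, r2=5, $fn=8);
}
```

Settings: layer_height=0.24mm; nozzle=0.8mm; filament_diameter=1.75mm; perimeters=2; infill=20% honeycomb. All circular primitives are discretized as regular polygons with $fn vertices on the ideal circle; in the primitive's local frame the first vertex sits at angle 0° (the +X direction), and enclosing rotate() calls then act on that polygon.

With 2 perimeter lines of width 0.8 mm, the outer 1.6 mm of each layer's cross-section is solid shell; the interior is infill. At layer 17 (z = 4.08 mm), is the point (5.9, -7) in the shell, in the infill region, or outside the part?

At z = 4.08 mm: the r=10.5 cylinder gives a regular 8-gon of circumradius 10.5 (constant along its height); the cone at (9.5, 4): at t=0.458 of its height the radius interpolates to r₁+(r₂−r₁)t = 6.626, giving a regular 8-gon of that circumradius; After the difference (first − rest): starting from the r=10.5 cylinder, the cone at (9.5, 4) partially overlaps it — only the 50.25 mm² overlap (of its 124.18 mm²) is removed, clipping the outline — 1 connected region. Overall, the cross-section is a single solid region. The nearest boundary edge runs (7.42, -7.42)→(-0.00, -10.50); distance from the point to it = 0.98 mm. The point is inside the cross-section, 0.98 mm from the nearest boundary — within the 1.6 mm shell band (2 × 0.8).

shell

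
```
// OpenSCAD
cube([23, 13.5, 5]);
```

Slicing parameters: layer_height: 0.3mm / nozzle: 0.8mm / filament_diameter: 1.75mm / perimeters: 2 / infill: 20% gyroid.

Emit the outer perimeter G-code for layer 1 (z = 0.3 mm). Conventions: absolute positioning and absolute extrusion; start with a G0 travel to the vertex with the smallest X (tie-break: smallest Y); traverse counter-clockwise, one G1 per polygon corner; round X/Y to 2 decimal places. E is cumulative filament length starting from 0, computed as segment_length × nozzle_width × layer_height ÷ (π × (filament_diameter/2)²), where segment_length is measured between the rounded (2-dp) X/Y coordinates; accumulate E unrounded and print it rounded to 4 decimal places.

G0 X0.00 Y0.00 Z0.30
G1 X23.00 Y0.00 E2.2949
G1 X23.00 Y13.50 E3.6420
G1 X0.00 Y13.50 E5.9369
G1 X0.00 Y0.00 E7.2840

At z = 0.3 mm: the 23×13.5 cube contributes its full rectangle. The outline is a single polygon with 4 vertices. Extrusion per mm of travel: 0.8 × 0.3 / (π × 0.875²) = 0.099780. Accumulating E over each segment gives final E = 7.2840.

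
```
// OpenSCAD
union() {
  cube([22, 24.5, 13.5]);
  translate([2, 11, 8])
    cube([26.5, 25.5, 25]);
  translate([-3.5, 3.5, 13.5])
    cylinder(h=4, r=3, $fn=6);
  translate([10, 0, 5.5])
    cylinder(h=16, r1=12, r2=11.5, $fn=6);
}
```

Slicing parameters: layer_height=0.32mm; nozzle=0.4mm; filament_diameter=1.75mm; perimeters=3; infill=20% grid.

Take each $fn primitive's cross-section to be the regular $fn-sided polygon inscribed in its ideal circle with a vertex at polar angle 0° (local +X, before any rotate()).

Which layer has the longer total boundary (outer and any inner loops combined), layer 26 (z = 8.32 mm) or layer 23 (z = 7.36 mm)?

layer 26 (z = 8.32 mm)

Layer 26 (z = 8.32): the cube (footprint 22×24.5) is included at this height (perimeter 93.00 mm); the 26.5×25.5 cube at (2, 11) contributes its full rectangle (perimeter 104.00 mm); the cylinder at (-3.5, 3.5) does not reach this height (z outside [13.5, 17.5]); the cone at (10, 0) contributes a regular 6-gon of circumradius 11.912 (interpolated between r1=12 and r2=11.5 at t=0.176) (perimeter = 2·6·11.912·sin(180°/6) = 71.47 mm); Combining (union): the regions partially overlap (shared area 451.16 mm²), so the edge portions inside another operand are dropped and the merged outline is re-measured after clipping — boundary = 144.34 mm. So its perimeter = 144.34 mm. Layer 23 (z = 7.36): the 22×24.5 cube contributes its full rectangle (perimeter 93.00 mm); the cube at (2, 11) is not intersected at this z (z outside [8, 33]); the cylinder at (-3.5, 3.5) does not reach this height (z outside [13.5, 17.5]); the cone at (10, 0) contributes a regular 6-gon of circumradius 11.942 (interpolated between r1=12 and r2=11.5 at t=0.116) (perimeter = 2·6·11.942·sin(180°/6) = 71.65 mm); Taking the union: the regions partially overlap (shared area 181.99 mm²), so the edge portions inside another operand are dropped and the merged outline is re-measured after clipping — boundary = 107.40 mm. So its perimeter = 107.40 mm. Layer 26 is larger (144.34 vs 107.40 mm).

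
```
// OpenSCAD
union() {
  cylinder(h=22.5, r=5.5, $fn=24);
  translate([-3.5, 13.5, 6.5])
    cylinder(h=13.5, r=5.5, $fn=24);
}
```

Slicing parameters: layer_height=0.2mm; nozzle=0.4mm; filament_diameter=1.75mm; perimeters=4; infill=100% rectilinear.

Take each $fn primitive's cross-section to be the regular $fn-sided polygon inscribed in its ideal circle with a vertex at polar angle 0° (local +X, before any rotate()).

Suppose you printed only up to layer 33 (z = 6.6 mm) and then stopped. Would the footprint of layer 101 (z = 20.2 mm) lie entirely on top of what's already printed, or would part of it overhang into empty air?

Compare the two slices. At z = 6.6: the r=5.5 cylinder gives a regular 24-gon of circumradius 5.5 (constant along its height) (area = (24/2)·5.500²·sin(360°/24) = 93.95 mm²); the cylinder at (-3.5, 13.5): section is a regular 24-gon, circumradius r=5.5 (area = (24/2)·5.500²·sin(360°/24) = 93.95 mm²); Taking the union: the 2 present regions are separate (no shared area or edge), so areas and boundary lengths simply add and each stays a separate island — area = 187.90 mm². At z = 20.2: the cylinder: section is a regular 24-gon, circumradius r=5.5 (area = (24/2)·5.500²·sin(360°/24) = 93.95 mm²); the cylinder at (-3.5, 13.5) does not reach this height (z outside [6.5, 20]); Combining (union): only the r=5.5 cylinder is present, so the union is just that shape — area = 93.95 mm². Checking containment: the cross-section at z = 20.2 is a subset of the cross-section at z = 6.6.

entirely on top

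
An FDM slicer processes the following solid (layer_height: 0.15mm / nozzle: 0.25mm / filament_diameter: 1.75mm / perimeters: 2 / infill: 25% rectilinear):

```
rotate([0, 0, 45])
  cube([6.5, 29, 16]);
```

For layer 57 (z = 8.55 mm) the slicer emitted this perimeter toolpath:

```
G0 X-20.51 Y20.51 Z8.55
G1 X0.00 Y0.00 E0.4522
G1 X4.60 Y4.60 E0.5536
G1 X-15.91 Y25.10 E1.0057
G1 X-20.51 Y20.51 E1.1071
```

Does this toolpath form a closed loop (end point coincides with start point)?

Start point (G0): (-20.51, 20.51). End point (last G1): the path returns to the start — closed.

yes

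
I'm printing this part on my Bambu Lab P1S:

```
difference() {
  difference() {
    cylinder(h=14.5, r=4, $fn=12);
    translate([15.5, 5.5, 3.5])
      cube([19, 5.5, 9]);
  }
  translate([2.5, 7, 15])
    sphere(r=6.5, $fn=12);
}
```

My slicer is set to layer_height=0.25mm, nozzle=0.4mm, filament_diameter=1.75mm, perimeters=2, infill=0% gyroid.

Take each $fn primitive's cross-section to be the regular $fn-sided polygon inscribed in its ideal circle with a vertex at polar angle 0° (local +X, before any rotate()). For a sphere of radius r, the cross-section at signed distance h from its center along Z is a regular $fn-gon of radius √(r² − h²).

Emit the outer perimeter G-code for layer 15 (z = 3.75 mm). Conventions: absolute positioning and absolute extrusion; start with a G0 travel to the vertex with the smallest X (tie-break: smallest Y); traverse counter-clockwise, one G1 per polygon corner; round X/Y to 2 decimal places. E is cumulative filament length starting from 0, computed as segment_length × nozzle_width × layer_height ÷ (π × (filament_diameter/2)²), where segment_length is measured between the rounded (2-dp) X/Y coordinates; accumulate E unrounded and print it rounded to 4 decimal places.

G0 X-4.00 Y0.00 Z3.75
G1 X-3.46 Y-2.00 E0.0861
G1 X-2.00 Y-3.46 E0.1720
G1 X0.00 Y-4.00 E0.2581
G1 X2.00 Y-3.46 E0.3442
G1 X3.46 Y-2.00 E0.4301
G1 X4.00 Y0.00 E0.5162
G1 X3.46 Y2.00 E0.6023
G1 X2.00 Y3.46 E0.6882
G1 X0.00 Y4.00 E0.7743
G1 X-2.00 Y3.46 E0.8604
G1 X-3.46 Y2.00 E0.9463
G1 X-4.00 Y0.00 E1.0324

At z = 3.75 mm: the r=4 cylinder gives a regular 12-gon of circumradius 4 (constant along its height); the cube at (15.5, 5.5) is present — its section is the full 19×5.5 rectangle; After the difference (first − rest): starting from the r=4 cylinder, the 19×5.5 cube at (15.5, 5.5) misses the remaining region (no effect) — 1 connected region; the sphere at (2.5, 7) is absent (|z−center|=11.250 > r=6.5); Taking the first minus the rest: none of the subtracted shapes is present at this height, so the result so far is unchanged — 1 connected region. The outline is a single polygon with 12 vertices. Extrusion per mm of travel: 0.4 × 0.25 / (π × 0.875²) = 0.041575. Accumulating E over each segment gives final E = 1.0324.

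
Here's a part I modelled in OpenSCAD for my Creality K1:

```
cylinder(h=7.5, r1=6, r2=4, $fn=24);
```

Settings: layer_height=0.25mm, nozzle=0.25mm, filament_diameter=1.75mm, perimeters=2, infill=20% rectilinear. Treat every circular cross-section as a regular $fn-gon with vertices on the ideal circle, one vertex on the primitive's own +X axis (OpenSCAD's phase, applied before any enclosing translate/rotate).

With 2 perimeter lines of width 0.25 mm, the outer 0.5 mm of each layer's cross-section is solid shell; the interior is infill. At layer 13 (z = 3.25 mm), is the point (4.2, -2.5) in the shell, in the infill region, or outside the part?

shell

At z = 3.25 mm: the cone contributes a regular 24-gon of circumradius 5.133 (interpolated between r1=6 and r2=4 at t=0.433). Overall, the cross-section is a single solid region. The nearest boundary edge runs (3.63, -3.63)→(4.45, -2.57); distance from the point to it = 0.24 mm. The point is inside the cross-section, 0.24 mm from the nearest boundary — within the 0.5 mm shell band (2 × 0.25).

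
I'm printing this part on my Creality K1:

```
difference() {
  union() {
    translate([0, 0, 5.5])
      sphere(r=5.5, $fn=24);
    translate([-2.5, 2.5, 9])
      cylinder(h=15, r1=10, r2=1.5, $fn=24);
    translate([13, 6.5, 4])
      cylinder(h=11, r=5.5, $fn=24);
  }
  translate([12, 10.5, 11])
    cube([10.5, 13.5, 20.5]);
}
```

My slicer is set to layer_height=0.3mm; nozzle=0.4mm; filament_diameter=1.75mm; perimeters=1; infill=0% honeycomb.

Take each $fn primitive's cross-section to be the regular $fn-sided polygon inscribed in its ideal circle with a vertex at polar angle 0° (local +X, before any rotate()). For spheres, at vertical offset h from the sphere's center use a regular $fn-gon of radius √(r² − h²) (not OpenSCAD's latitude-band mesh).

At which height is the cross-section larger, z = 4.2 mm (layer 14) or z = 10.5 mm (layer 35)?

layer 35 (z = 10.5 mm)

Layer 14 (z = 4.2): the r=5.5 sphere slices to a regular 24-gon of circumradius 5.344 (√(r²−h²) with h=1.3 from center) (area = (24/2)·5.344²·sin(360°/24) = 88.70 mm²); the cone at (-2.5, 2.5) does not reach this height (z outside [9, 24]); the r=5.5 cylinder at (13, 6.5) contributes a regular 24-gon of circumradius 5.5 (area = (24/2)·5.500²·sin(360°/24) = 93.95 mm²); Merging all regions: the 2 present regions are separate (no shared area or edge), so areas and boundary lengths simply add and each stays a separate island — area = 182.65 mm²; the cube at (12, 10.5) does not reach this height (z outside [11, 31.5]); Taking the first minus the rest: none of the subtracted shapes is present at this height, so that combined region is unchanged — area = 182.65 mm². So its area = 182.65 mm². Layer 35 (z = 10.5): the r=5.5 sphere slices to a regular 24-gon of circumradius 2.291 (√(r²−h²) with h=5 from center) (area = (24/2)·2.291²·sin(360°/24) = 16.31 mm²); the cone at (-2.5, 2.5) (r1=10→r2=1.5) has section circumradius 9.150 here — a regular 24-gon (area = (24/2)·9.150²·sin(360°/24) = 260.03 mm²); the r=5.5 cylinder at (13, 6.5) gives a regular 24-gon of circumradius 5.5 (constant along its height) (area = (24/2)·5.500²·sin(360°/24) = 93.95 mm²); Taking the union: the regions partially overlap — summed areas 370.28 mm² minus the doubly-counted overlap 16.31 mm² gives 353.98 mm² — area = 353.98 mm²; the cube at (12, 10.5) does not reach this height (z outside [11, 31.5]); After the difference (first − rest): none of the subtracted shapes is present at this height, so that combined region is unchanged — area = 353.98 mm². So its area = 353.98 mm². Layer 35 is larger (353.98 vs 182.65 mm²).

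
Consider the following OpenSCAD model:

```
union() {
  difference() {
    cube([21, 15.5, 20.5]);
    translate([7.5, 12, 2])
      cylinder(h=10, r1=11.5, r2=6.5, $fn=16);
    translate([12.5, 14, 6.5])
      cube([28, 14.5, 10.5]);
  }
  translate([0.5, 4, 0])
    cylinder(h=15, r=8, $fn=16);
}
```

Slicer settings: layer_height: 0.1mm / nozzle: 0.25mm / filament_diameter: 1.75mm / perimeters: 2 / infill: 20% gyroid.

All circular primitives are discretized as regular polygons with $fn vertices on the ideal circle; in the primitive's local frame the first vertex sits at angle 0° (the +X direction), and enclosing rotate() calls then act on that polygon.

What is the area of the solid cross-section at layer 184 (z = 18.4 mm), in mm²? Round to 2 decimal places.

At z = 18.4 mm: the cube (footprint 21×15.5) is included at this height (area 325.50 mm²); the cone at (7.5, 12) is not intersected at this z (z outside [2, 12]); the cube at (12.5, 14) does not reach this height (z outside [6.5, 17]); After the difference (first − rest): none of the subtracted shapes is present at this height, so the 21×15.5 cube is unchanged — area = 325.50 mm²; the cylinder at (0.5, 4) is absent (z outside [0, 15]); Taking the union: only that combined region is present, so the union is just that shape — area = 325.50 mm². Overall, the cross-section is a single solid region. Net area = 325.50 mm².

325.50 mm²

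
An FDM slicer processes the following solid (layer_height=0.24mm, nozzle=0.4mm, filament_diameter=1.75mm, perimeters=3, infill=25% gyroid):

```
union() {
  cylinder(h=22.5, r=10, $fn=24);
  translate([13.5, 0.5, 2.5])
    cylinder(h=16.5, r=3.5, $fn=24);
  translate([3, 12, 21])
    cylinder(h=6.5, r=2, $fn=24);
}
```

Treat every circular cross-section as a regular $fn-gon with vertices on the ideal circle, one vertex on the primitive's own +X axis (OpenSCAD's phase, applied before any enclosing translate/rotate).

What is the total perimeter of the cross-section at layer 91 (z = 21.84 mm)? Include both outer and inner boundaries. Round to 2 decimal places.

75.18 mm

At z = 21.84 mm: the r=10 cylinder contributes a regular 24-gon of circumradius 10 (perimeter = 2·24·10.000·sin(180°/24) = 62.65 mm); the cylinder at (13.5, 0.5) is absent (z outside [2.5, 19]); the r=2 cylinder at (3, 12) gives a regular 24-gon of circumradius 2 (constant along its height) (perimeter = 2·24·2.000·sin(180°/24) = 12.53 mm); Merging all regions: the 2 present regions are separate (no shared area or edge), so areas and boundary lengths simply add and each stays a separate island — boundary = 75.18 mm. Overall, the cross-section has 2 separate islands. Total boundary length (outer) = 75.18 mm.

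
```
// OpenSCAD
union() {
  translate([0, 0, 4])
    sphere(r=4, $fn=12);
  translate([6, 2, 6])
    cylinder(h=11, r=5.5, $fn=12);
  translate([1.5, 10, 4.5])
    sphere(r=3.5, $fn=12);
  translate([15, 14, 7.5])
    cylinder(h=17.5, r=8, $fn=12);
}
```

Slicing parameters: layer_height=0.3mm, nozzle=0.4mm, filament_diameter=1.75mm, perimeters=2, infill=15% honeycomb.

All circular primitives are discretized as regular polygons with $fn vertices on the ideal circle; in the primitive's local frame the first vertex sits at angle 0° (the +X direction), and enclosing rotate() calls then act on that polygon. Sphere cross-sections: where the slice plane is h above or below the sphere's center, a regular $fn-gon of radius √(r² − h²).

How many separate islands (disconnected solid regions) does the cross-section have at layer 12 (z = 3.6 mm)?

At z = 3.6 mm: the sphere: section is a regular 12-gon, circumradius = √(r²−h²) = √(4²−0.4²) = 3.980; the cylinder at (6, 2) is not intersected at this z (z outside [6, 17]); the sphere at (1.5, 10): section is a regular 12-gon, circumradius = √(r²−h²) = √(3.5²−0.9²) = 3.382; the cylinder at (15, 14) is absent (z outside [7.5, 25]); Merging all regions: the 2 present regions are separate (no shared area or edge), so areas and boundary lengths simply add and each stays a separate island — 2 connected regions. Overall, the cross-section has 2 separate islands. Island count = 2.

2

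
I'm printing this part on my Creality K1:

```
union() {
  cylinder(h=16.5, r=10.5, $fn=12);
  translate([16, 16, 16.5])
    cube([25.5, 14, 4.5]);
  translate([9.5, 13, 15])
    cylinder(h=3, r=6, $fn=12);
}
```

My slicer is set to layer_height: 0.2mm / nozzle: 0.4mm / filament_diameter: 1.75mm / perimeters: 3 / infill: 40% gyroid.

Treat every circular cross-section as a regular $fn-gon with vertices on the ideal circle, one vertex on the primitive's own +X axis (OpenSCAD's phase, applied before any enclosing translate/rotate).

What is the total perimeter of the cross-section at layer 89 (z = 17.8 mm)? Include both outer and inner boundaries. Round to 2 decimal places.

116.27 mm

At z = 17.8 mm: the cylinder does not reach this height (z outside [0, 16.5]); the 25.5×14 cube at (16, 16) contributes its full rectangle (perimeter 79.00 mm); the r=6 cylinder at (9.5, 13) gives a regular 12-gon of circumradius 6 (constant along its height) (perimeter = 2·12·6.000·sin(180°/12) = 37.27 mm); Taking the union: the 2 present regions are separate (no shared area or edge), so areas and boundary lengths simply add and each stays a separate island — boundary = 116.27 mm. Overall, the cross-section has 2 separate islands. Total boundary length (outer) = 116.27 mm.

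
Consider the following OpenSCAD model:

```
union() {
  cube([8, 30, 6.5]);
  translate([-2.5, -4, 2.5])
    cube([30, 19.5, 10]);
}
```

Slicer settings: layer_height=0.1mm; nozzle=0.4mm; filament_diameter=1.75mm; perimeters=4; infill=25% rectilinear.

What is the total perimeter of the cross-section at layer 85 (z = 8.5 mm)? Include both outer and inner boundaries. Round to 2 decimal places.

At z = 8.5 mm: the cube is absent (z outside [0, 6.5]); the cube at (-2.5, -4) is present — its section is the full 30×19.5 rectangle (perimeter 99.00 mm); Merging all regions: only the 30×19.5 cube at (-2.5, -4) is present, so the union is just that shape — boundary = 99.00 mm. Overall, the cross-section is a single solid region. Total boundary length (outer) = 99.00 mm.

99.00 mm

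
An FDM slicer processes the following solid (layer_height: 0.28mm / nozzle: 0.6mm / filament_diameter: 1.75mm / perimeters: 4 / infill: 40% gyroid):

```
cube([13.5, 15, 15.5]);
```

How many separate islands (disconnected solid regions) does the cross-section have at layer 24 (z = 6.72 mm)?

At z = 6.72 mm: the cube is present — its section is the full 13.5×15 rectangle. Overall, the cross-section is a single solid region. Island count = 1.

1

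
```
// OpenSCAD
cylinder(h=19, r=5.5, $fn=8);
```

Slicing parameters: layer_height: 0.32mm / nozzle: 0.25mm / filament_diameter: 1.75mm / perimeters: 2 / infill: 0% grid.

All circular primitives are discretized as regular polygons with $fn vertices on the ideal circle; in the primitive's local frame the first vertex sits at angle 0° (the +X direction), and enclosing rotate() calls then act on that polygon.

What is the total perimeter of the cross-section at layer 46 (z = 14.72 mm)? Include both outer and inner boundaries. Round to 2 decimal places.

At z = 14.72 mm: the r=5.5 cylinder gives a regular 8-gon of circumradius 5.5 (constant along its height) (perimeter = 2·8·5.500·sin(180°/8) = 33.68 mm). Overall, the cross-section is a single solid region. Total boundary length (outer) = 33.68 mm.

33.68 mm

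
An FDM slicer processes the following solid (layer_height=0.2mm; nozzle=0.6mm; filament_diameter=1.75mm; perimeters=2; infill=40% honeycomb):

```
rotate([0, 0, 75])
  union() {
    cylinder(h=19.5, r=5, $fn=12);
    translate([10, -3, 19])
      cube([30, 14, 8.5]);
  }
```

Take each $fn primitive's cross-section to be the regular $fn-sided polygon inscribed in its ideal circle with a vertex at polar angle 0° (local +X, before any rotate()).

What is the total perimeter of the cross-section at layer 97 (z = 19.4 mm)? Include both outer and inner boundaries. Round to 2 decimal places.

119.06 mm

At z = 19.4 mm: the r=5 cylinder contributes a regular 12-gon of circumradius 5 (perimeter = 2·12·5.000·sin(180°/12) = 31.06 mm); the 30×14 cube at (10, -3) contributes its full rectangle (perimeter 88.00 mm); Merging all regions: the 2 present regions are separate (no shared area or edge), so areas and boundary lengths simply add and each stays a separate island — boundary = 119.06 mm; (whole slice rotated 75° about Z — lengths, areas and connectivity unchanged). Overall, the cross-section has 2 separate islands. Total boundary length (outer) = 119.06 mm.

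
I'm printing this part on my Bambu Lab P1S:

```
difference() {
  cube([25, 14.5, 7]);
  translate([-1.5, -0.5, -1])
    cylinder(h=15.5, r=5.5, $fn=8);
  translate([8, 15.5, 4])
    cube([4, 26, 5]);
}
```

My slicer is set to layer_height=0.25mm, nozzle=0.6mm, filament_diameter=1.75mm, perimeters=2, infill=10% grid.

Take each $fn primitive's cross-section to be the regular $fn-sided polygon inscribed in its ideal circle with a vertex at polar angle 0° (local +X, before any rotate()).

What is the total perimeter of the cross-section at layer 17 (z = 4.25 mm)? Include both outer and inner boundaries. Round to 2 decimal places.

77.08 mm

At z = 4.25 mm: the cube (footprint 25×14.5) is included at this height (perimeter 79.00 mm); the r=5.5 cylinder at (-1.5, -0.5) contributes a regular 8-gon of circumradius 5.5 (perimeter = 2·8·5.500·sin(180°/8) = 33.68 mm); the cube at (8, 15.5) (footprint 4×26) is included at this height (perimeter 60.00 mm); Taking the first minus the rest: starting from the 25×14.5 cube, the r=5.5 cylinder at (-1.5, -0.5) partially overlaps it — only the 11.66 mm² overlap (of its 85.56 mm²) is removed, clipping the outline; the 4×26 cube at (8, 15.5) misses the remaining region (no effect) — boundary = 77.08 mm. Overall, the cross-section is a single solid region. Total boundary length (outer) = 77.08 mm.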